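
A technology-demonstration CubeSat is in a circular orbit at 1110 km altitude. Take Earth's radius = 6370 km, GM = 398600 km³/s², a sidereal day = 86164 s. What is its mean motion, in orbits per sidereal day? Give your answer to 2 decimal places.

13.38

Semi-major axis a = 6370 + 1110 = 7480 km. Period T = 2π√(a³/μ) = 2π√(7480³/398600) = 6438.2 s = 107.30 min.
Orbits per sidereal day = 86164 / 6438.2 = 13.383.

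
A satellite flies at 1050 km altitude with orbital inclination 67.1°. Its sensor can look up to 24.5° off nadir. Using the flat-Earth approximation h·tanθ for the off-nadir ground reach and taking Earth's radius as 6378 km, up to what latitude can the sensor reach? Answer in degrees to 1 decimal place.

For a prograde orbit the ground track reaches latitude ±i = ±67.1°.
Sensor half-swath on the ground ≈ 1050·tan(24.5°) = 479 km = 4.30° of latitude.
Maximum observable latitude ≈ 67.1 + 4.30 = 71.4°.

71.4°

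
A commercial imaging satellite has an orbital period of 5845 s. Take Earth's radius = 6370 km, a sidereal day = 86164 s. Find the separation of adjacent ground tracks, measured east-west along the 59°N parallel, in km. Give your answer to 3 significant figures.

Node shift per orbit = (5845.0/86164) × 360° = 24.42°.
Equatorial spacing = 24.42 × 111.2 km/° = 2715 km.
At 59° latitude, spacing = 2715 × cos(59°) = 1398 km.

1400 km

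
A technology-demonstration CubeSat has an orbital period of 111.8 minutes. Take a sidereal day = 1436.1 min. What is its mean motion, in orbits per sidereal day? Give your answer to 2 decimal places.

T = 111.8 min = 6708.0 s.
Orbits per sidereal day = 86166 / 6708.0 = 12.845.

12.85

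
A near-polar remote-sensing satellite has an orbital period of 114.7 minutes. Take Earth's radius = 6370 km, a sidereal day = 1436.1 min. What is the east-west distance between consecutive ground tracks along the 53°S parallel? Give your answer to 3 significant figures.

T = 114.7 min = 6882.0 s.
Node shift per orbit = (6882.0/86166) × 360° = 28.75°.
Equatorial spacing = 28.75 × 111.2 km/° = 3197 km.
At 53° latitude, spacing = 3197 × cos(53°) = 1924 km.

1920 km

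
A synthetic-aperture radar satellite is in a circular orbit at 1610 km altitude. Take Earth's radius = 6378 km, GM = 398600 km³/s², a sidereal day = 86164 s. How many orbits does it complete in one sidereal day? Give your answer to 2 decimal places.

Semi-major axis a = 6378 + 1610 = 7988 km. Period T = 2π√(a³/μ) = 2π√(7988³/398600) = 7105.1 s = 118.42 min.
Orbits per sidereal day = 86164 / 7105.1 = 12.127.

12.13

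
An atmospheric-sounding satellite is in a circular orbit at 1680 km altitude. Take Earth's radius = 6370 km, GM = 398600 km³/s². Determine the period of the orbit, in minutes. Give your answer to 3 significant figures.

Semi-major axis a = 6370 + 1680 = 8050 km. Period T = 2π√(a³/μ) = 2π√(8050³/398600) = 7187.9 s = 119.80 min.

120 min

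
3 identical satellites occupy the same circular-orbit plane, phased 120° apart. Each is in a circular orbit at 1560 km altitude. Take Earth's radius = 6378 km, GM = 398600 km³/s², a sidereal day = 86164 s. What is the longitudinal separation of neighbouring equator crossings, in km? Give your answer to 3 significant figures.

1090 km

Semi-major axis a = 6378 + 1560 = 7938 km. Period T = 2π√(a³/μ) = 2π√(7938³/398600) = 7038.5 s = 117.31 min.
Single-satellite node shift = (7038.5/86164) × 360° = 29.41°.
With 3 satellites evenly phased, successive equator crossings are 29.41/3 = 9.802° apart.
That is 9.802 × 111.3 = 1091 km at the equator.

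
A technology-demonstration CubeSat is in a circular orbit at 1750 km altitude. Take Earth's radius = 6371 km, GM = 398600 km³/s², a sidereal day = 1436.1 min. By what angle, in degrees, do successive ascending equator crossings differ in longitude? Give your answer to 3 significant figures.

Semi-major axis a = 6371 + 1750 = 8121 km. Period T = 2π√(a³/μ) = 2π√(8121³/398600) = 7283.3 s = 121.39 min.
During one orbit Earth rotates (7283.3 / 86166) × 360° = 30.43°.

30.4°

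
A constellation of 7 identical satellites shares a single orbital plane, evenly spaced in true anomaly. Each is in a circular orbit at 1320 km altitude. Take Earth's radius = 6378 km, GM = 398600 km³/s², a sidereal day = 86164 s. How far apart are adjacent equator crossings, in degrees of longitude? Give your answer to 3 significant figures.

Semi-major axis a = 6378 + 1320 = 7698 km. Period T = 2π√(a³/μ) = 2π√(7698³/398600) = 6721.7 s = 112.03 min.
Single-satellite node shift = (6721.7/86164) × 360° = 28.08°.
With 7 satellites evenly phased, successive equator crossings are 28.08/7 = 4.012° apart.

4.01°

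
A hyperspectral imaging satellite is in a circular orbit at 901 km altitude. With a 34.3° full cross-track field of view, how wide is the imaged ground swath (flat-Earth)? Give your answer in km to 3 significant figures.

Half-angle = 34.3°/2 = 17.15°.
Swath width ≈ 2h·tan(θ/2) = 2 × 901 × tan(17.15°) = 556.1 km.

556 km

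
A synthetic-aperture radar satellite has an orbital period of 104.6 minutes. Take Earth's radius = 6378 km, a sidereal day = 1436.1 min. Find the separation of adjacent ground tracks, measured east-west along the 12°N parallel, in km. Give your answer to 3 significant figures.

2860 km

T = 104.6 min = 6276.0 s.
Node shift per orbit = (6276.0/86166) × 360° = 26.22°.
Equatorial spacing = 26.22 × 111.3 km/° = 2919 km.
At 12° latitude, spacing = 2919 × cos(12°) = 2855 km.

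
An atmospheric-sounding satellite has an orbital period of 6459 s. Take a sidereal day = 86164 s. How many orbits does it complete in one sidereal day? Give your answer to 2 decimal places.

Orbits per sidereal day = 86164 / 6459.0 = 13.340.

13.34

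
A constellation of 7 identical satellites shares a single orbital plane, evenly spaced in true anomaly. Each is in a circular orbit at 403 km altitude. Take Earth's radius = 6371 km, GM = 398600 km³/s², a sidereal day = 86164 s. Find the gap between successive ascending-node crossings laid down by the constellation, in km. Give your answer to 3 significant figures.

Semi-major axis a = 6371 + 403 = 6774 km. Period T = 2π√(a³/μ) = 2π√(6774³/398600) = 5548.5 s = 92.48 min.
Single-satellite node shift = (5548.5/86164) × 360° = 23.18°.
With 7 satellites evenly phased, successive equator crossings are 23.18/7 = 3.312° apart.
That is 3.312 × 111.2 = 368 km at the equator.

368 km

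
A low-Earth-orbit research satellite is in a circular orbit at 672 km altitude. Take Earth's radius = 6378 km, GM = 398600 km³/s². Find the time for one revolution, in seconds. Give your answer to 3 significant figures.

Semi-major axis a = 6378 + 672 = 7050 km. Period T = 2π√(a³/μ) = 2π√(7050³/398600) = 5891.1 s = 98.18 min.

5890 seconds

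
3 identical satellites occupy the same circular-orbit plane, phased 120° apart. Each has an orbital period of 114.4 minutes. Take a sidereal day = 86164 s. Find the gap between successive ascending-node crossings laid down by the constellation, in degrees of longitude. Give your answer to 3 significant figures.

9.56°

T = 114.4 min = 6864.0 s.
Single-satellite node shift = (6864.0/86164) × 360° = 28.68°.
With 3 satellites evenly phased, successive equator crossings are 28.68/3 = 9.559° apart.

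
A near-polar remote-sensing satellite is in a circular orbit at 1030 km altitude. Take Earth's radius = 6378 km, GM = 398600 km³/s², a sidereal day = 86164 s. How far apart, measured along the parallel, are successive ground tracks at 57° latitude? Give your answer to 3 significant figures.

1610 km

Semi-major axis a = 6378 + 1030 = 7408 km. Period T = 2π√(a³/μ) = 2π√(7408³/398600) = 6345.5 s = 105.76 min.
Node shift per orbit = (6345.5/86164) × 360° = 26.51°.
Equatorial spacing = 26.51 × 111.3 km/° = 2951 km.
At 57° latitude, spacing = 2951 × cos(57°) = 1607 km.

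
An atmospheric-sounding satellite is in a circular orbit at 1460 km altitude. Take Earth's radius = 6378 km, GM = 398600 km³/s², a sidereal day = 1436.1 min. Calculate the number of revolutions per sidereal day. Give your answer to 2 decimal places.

Semi-major axis a = 6378 + 1460 = 7838 km. Period T = 2π√(a³/μ) = 2π√(7838³/398600) = 6905.9 s = 115.10 min.
Orbits per sidereal day = 86166 / 6905.9 = 12.477.

12.48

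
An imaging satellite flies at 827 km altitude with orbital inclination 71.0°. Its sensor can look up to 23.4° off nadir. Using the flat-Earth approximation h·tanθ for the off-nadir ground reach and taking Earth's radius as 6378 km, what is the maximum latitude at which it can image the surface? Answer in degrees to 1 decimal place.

For a prograde orbit the ground track reaches latitude ±i = ±71.0°.
Sensor half-swath on the ground ≈ 827·tan(23.4°) = 358 km = 3.21° of latitude.
Maximum observable latitude ≈ 71.0 + 3.21 = 74.2°.

74.2°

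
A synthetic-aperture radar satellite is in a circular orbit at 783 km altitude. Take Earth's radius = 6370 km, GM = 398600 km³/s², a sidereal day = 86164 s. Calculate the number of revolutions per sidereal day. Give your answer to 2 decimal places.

14.31

Semi-major axis a = 6370 + 783 = 7153 km. Period T = 2π√(a³/μ) = 2π√(7153³/398600) = 6020.7 s = 100.34 min.
Orbits per sidereal day = 86164 / 6020.7 = 14.311.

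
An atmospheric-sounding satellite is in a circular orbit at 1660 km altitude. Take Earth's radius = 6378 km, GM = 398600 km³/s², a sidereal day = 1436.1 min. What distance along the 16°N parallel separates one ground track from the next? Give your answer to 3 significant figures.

Semi-major axis a = 6378 + 1660 = 8038 km. Period T = 2π√(a³/μ) = 2π√(8038³/398600) = 7171.9 s = 119.53 min.
Node shift per orbit = (7171.9/86166) × 360° = 29.96°.
Equatorial spacing = 29.96 × 111.3 km/° = 3336 km.
At 16° latitude, spacing = 3336 × cos(16°) = 3206 km.

3210 km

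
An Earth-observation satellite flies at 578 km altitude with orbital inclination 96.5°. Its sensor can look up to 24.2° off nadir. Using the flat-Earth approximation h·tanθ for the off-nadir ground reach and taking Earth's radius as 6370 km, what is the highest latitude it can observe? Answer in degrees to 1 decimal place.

Retrograde orbit: the ground track reaches ±(180° − i) = ±(180 − 96.5) = ±83.5°.
Sensor half-swath on the ground ≈ 578·tan(24.2°) = 260 km = 2.34° of latitude.
Maximum observable latitude ≈ 83.5 + 2.34 = 85.8°.

85.8°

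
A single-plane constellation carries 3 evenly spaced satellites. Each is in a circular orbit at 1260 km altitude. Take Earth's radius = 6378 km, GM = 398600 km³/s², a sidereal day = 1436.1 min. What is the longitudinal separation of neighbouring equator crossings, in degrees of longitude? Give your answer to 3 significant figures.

9.25°

Semi-major axis a = 6378 + 1260 = 7638 km. Period T = 2π√(a³/μ) = 2π√(7638³/398600) = 6643.3 s = 110.72 min.
Single-satellite node shift = (6643.3/86166) × 360° = 27.76°.
With 3 satellites evenly phased, successive equator crossings are 27.76/3 = 9.252° apart.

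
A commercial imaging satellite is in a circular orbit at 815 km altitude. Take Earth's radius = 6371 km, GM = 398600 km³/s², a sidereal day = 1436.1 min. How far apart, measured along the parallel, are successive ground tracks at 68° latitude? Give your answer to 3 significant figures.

1060 km

Semi-major axis a = 6371 + 815 = 7186 km. Period T = 2π√(a³/μ) = 2π√(7186³/398600) = 6062.4 s = 101.04 min.
Node shift per orbit = (6062.4/86166) × 360° = 25.33°.
Equatorial spacing = 25.33 × 111.2 km/° = 2816 km.
At 68° latitude, spacing = 2816 × cos(68°) = 1055 km.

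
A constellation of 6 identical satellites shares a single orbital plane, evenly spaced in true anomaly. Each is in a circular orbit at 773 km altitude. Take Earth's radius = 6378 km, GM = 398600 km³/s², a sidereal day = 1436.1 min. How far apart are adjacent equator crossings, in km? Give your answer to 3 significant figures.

Semi-major axis a = 6378 + 773 = 7151 km. Period T = 2π√(a³/μ) = 2π√(7151³/398600) = 6018.1 s = 100.30 min.
Single-satellite node shift = (6018.1/86166) × 360° = 25.14°.
With 6 satellites evenly phased, successive equator crossings are 25.14/6 = 4.191° apart.
That is 4.191 × 111.3 = 466 km at the equator.

466 km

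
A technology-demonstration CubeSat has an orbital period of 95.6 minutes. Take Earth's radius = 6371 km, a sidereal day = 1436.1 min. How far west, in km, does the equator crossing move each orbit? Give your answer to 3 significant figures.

2660 km

T = 95.6 min = 5736.0 s.
During one orbit Earth rotates (5736.0 / 86166) × 360° = 23.96°.
At the equator that is 23.96° × (2π·6371/360) km/° = 23.96 × 111.2 = 2665 km.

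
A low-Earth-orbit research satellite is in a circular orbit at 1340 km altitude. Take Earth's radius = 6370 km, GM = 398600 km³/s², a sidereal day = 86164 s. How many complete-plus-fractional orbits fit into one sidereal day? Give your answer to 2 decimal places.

12.79

Semi-major axis a = 6370 + 1340 = 7710 km. Period T = 2π√(a³/μ) = 2π√(7710³/398600) = 6737.4 s = 112.29 min.
Orbits per sidereal day = 86164 / 6737.4 = 12.789.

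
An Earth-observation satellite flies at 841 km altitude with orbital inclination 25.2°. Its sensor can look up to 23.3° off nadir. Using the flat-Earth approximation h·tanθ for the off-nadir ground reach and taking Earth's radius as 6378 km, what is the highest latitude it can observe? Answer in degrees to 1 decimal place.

28.5°

For a prograde orbit the ground track reaches latitude ±i = ±25.2°.
Sensor half-swath on the ground ≈ 841·tan(23.3°) = 362 km = 3.25° of latitude.
Maximum observable latitude ≈ 25.2 + 3.25 = 28.5°.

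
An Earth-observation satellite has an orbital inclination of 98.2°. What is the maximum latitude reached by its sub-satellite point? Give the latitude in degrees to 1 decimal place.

Retrograde orbit: the ground track reaches ±(180° − i) = ±(180 − 98.2) = ±81.8°.

81.8°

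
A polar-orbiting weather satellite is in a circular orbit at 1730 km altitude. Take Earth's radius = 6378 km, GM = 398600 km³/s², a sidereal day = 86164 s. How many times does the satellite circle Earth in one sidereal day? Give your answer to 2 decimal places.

11.86

Semi-major axis a = 6378 + 1730 = 8108 km. Period T = 2π√(a³/μ) = 2π√(8108³/398600) = 7265.8 s = 121.10 min.
Orbits per sidereal day = 86164 / 7265.8 = 11.859.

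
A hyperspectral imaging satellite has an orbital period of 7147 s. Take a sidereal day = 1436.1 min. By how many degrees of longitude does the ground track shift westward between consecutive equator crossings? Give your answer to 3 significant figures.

29.9°

During one orbit Earth rotates (7147.0 / 86166) × 360° = 29.86°.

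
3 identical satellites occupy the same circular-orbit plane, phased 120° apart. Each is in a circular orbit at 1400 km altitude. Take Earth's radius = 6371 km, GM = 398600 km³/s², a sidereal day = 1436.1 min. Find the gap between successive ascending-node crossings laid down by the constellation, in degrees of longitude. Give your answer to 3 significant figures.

9.49°

Semi-major axis a = 6371 + 1400 = 7771 km. Period T = 2π√(a³/μ) = 2π√(7771³/398600) = 6817.5 s = 113.63 min.
Single-satellite node shift = (6817.5/86166) × 360° = 28.48°.
With 3 satellites evenly phased, successive equator crossings are 28.48/3 = 9.494° apart.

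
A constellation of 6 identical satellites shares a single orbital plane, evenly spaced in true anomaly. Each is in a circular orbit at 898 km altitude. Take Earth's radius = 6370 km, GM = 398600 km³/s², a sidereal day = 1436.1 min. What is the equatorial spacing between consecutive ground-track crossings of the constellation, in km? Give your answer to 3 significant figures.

477 km

Semi-major axis a = 6370 + 898 = 7268 km. Period T = 2π√(a³/μ) = 2π√(7268³/398600) = 6166.4 s = 102.77 min.
Single-satellite node shift = (6166.4/86166) × 360° = 25.76°.
With 6 satellites evenly phased, successive equator crossings are 25.76/6 = 4.294° apart.
That is 4.294 × 111.2 = 477 km at the equator.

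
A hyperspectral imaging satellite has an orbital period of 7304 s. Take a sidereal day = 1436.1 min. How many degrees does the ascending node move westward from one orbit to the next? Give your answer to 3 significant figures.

30.5°

During one orbit Earth rotates (7304.0 / 86166) × 360° = 30.52°.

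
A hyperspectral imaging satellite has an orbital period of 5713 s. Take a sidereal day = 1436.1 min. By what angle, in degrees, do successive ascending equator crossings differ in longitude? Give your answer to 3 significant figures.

During one orbit Earth rotates (5713.0 / 86166) × 360° = 23.87°.

23.9°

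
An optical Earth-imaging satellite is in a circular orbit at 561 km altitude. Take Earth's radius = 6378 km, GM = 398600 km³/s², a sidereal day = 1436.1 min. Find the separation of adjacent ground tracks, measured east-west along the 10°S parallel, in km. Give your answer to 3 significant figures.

2630 km

Semi-major axis a = 6378 + 561 = 6939 km. Period T = 2π√(a³/μ) = 2π√(6939³/398600) = 5752.5 s = 95.87 min.
Node shift per orbit = (5752.5/86166) × 360° = 24.03°.
Equatorial spacing = 24.03 × 111.3 km/° = 2675 km.
At 10° latitude, spacing = 2675 × cos(10°) = 2635 km.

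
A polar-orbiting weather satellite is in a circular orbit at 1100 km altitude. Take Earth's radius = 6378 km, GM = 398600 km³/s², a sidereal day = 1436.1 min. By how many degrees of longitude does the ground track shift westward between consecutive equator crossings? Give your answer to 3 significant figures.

26.9°

Semi-major axis a = 6378 + 1100 = 7478 km. Period T = 2π√(a³/μ) = 2π√(7478³/398600) = 6435.6 s = 107.26 min.
During one orbit Earth rotates (6435.6 / 86166) × 360° = 26.89°.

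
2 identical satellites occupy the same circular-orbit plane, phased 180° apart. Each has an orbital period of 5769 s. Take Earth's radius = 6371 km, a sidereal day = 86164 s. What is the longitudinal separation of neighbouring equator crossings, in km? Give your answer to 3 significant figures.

Single-satellite node shift = (5769.0/86164) × 360° = 24.10°.
With 2 satellites evenly phased, successive equator crossings are 24.10/2 = 12.052° apart.
That is 12.052 × 111.2 = 1340 km at the equator.

1340 km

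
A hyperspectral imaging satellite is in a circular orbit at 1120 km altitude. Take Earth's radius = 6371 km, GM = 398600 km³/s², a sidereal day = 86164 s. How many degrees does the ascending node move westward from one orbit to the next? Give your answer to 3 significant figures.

27.0°

Semi-major axis a = 6371 + 1120 = 7491 km. Period T = 2π√(a³/μ) = 2π√(7491³/398600) = 6452.4 s = 107.54 min.
During one orbit Earth rotates (6452.4 / 86164) × 360° = 26.96°.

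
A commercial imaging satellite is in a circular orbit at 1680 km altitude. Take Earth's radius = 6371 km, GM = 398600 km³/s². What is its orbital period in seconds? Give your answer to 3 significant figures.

7190 seconds

Semi-major axis a = 6371 + 1680 = 8051 km. Period T = 2π√(a³/μ) = 2π√(8051³/398600) = 7189.3 s = 119.82 min.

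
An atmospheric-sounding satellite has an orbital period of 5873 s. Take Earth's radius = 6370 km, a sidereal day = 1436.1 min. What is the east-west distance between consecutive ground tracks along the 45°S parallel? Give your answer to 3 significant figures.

1930 km

Node shift per orbit = (5873.0/86166) × 360° = 24.54°.
Equatorial spacing = 24.54 × 111.2 km/° = 2728 km.
At 45° latitude, spacing = 2728 × cos(45°) = 1929 km.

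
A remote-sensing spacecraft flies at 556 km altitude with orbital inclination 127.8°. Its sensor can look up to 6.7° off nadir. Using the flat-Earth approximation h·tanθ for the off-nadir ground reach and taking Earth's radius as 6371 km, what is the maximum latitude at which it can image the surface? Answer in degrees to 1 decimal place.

52.8°

Retrograde orbit: the ground track reaches ±(180° − i) = ±(180 − 127.8) = ±52.2°.
Sensor half-swath on the ground ≈ 556·tan(6.7°) = 65 km = 0.59° of latitude.
Maximum observable latitude ≈ 52.2 + 0.59 = 52.8°.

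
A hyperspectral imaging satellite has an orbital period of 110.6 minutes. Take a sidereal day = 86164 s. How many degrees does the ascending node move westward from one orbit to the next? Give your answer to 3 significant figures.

27.7°

T = 110.6 min = 6636.0 s.
During one orbit Earth rotates (6636.0 / 86164) × 360° = 27.73°.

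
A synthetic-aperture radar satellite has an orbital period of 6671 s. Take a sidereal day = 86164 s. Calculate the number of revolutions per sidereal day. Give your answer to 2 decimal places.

Orbits per sidereal day = 86164 / 6671.0 = 12.916.

12.92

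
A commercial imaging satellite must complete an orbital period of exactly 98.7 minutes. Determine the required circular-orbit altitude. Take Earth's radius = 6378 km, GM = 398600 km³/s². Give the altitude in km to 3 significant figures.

697 km

T = 98.7 min = 5922.0 s.
From T = 2π√(a³/μ): a = (μ T²/4π²)^(1/3) = (398600 × 5922.0² / 4π²)^(1/3) = 7075 km.
Altitude h = a − R = 7075 − 6378 = 697 km.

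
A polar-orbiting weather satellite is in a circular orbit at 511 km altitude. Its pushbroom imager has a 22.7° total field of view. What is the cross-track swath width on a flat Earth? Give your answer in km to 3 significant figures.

205 km

Half-angle = 22.7°/2 = 11.35°.
Swath width ≈ 2h·tan(θ/2) = 2 × 511 × tan(11.35°) = 205.1 km.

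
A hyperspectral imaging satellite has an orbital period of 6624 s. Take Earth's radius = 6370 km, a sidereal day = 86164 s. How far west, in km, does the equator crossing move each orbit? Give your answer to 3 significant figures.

3080 km

During one orbit Earth rotates (6624.0 / 86164) × 360° = 27.68°.
At the equator that is 27.68° × (2π·6370/360) km/° = 27.68 × 111.2 = 3077 km.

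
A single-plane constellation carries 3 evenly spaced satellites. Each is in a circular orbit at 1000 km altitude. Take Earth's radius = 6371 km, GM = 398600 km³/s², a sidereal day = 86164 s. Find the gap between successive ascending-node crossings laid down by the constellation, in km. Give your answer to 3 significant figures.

975 km

Semi-major axis a = 6371 + 1000 = 7371 km. Period T = 2π√(a³/μ) = 2π√(7371³/398600) = 6298.0 s = 104.97 min.
Single-satellite node shift = (6298.0/86164) × 360° = 26.31°.
With 3 satellites evenly phased, successive equator crossings are 26.31/3 = 8.771° apart.
That is 8.771 × 111.2 = 975 km at the equator.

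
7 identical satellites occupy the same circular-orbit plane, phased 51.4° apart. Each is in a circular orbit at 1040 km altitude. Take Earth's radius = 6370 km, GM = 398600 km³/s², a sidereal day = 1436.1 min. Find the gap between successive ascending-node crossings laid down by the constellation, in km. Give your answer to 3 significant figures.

Semi-major axis a = 6370 + 1040 = 7410 km. Period T = 2π√(a³/μ) = 2π√(7410³/398600) = 6348.0 s = 105.80 min.
Single-satellite node shift = (6348.0/86166) × 360° = 26.52°.
With 7 satellites evenly phased, successive equator crossings are 26.52/7 = 3.789° apart.
That is 3.789 × 111.2 = 421 km at the equator.

421 km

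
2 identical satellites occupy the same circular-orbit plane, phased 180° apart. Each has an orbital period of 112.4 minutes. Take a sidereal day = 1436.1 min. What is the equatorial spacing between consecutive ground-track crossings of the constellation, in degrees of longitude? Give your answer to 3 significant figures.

14.1°

T = 112.4 min = 6744.0 s.
Single-satellite node shift = (6744.0/86166) × 360° = 28.18°.
With 2 satellites evenly phased, successive equator crossings are 28.18/2 = 14.088° apart.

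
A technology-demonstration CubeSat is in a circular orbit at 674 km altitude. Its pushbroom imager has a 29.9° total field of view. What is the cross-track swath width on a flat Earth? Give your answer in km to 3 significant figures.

Half-angle = 29.9°/2 = 14.95°.
Swath width ≈ 2h·tan(θ/2) = 2 × 674 × tan(14.95°) = 359.9 km.

360 km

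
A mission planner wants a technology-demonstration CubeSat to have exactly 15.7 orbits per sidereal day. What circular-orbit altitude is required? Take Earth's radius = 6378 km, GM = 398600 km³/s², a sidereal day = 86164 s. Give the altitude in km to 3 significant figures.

Required period T = 86164 / 15.7 = 5488.2 s.
From T = 2π√(a³/μ): a = (μ T²/4π²)^(1/3) = (398600 × 5488.2² / 4π²)^(1/3) = 6725 km.
Altitude h = a − R = 6725 − 6378 = 347 km.

347 km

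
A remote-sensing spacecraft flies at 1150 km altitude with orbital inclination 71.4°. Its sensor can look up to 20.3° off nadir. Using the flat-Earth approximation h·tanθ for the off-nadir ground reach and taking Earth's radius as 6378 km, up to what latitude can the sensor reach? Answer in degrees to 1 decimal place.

For a prograde orbit the ground track reaches latitude ±i = ±71.4°.
Sensor half-swath on the ground ≈ 1150·tan(20.3°) = 425 km = 3.82° of latitude.
Maximum observable latitude ≈ 71.4 + 3.82 = 75.2°.

75.2°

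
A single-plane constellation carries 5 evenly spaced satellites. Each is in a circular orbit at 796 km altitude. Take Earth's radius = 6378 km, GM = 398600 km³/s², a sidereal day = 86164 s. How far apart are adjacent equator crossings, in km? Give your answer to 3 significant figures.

Semi-major axis a = 6378 + 796 = 7174 km. Period T = 2π√(a³/μ) = 2π√(7174³/398600) = 6047.2 s = 100.79 min.
Single-satellite node shift = (6047.2/86164) × 360° = 25.27°.
With 5 satellites evenly phased, successive equator crossings are 25.27/5 = 5.053° apart.
That is 5.053 × 111.3 = 562 km at the equator.

562 km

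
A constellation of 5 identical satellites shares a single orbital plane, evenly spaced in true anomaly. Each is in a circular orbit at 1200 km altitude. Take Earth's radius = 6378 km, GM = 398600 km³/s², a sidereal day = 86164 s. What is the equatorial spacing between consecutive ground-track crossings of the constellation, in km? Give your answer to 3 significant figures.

Semi-major axis a = 6378 + 1200 = 7578 km. Period T = 2π√(a³/μ) = 2π√(7578³/398600) = 6565.1 s = 109.42 min.
Single-satellite node shift = (6565.1/86164) × 360° = 27.43°.
With 5 satellites evenly phased, successive equator crossings are 27.43/5 = 5.486° apart.
That is 5.486 × 111.3 = 611 km at the equator.

611 km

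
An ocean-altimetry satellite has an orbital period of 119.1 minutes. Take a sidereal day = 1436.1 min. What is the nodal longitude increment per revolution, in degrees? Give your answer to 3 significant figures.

29.9°

T = 119.1 min = 7146.0 s.
During one orbit Earth rotates (7146.0 / 86166) × 360° = 29.86°.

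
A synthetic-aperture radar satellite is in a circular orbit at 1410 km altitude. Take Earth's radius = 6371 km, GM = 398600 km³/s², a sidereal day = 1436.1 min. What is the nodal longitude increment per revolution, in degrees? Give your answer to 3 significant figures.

Semi-major axis a = 6371 + 1410 = 7781 km. Period T = 2π√(a³/μ) = 2π√(7781³/398600) = 6830.7 s = 113.84 min.
During one orbit Earth rotates (6830.7 / 86166) × 360° = 28.54°.

28.5°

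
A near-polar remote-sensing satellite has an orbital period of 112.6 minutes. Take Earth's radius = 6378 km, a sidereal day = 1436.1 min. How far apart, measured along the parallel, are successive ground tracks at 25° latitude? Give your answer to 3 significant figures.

T = 112.6 min = 6756.0 s.
Node shift per orbit = (6756.0/86166) × 360° = 28.23°.
Equatorial spacing = 28.23 × 111.3 km/° = 3142 km.
At 25° latitude, spacing = 3142 × cos(25°) = 2848 km.

2850 km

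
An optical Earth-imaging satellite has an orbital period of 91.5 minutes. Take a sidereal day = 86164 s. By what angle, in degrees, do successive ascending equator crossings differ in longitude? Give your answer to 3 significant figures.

22.9°

T = 91.5 min = 5490.0 s.
During one orbit Earth rotates (5490.0 / 86164) × 360° = 22.94°.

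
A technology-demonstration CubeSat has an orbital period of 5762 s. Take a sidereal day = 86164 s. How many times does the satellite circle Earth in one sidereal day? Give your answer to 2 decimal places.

Orbits per sidereal day = 86164 / 5762.0 = 14.954.

14.95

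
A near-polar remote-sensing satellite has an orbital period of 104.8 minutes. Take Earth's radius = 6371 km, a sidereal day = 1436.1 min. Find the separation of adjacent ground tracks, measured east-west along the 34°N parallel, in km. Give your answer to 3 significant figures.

T = 104.8 min = 6288.0 s.
Node shift per orbit = (6288.0/86166) × 360° = 26.27°.
Equatorial spacing = 26.27 × 111.2 km/° = 2921 km.
At 34° latitude, spacing = 2921 × cos(34°) = 2422 km.

2420 km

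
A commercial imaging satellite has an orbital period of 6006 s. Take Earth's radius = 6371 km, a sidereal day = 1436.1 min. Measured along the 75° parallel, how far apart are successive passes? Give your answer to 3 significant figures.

722 km

Node shift per orbit = (6006.0/86166) × 360° = 25.09°.
Equatorial spacing = 25.09 × 111.2 km/° = 2790 km.
At 75° latitude, spacing = 2790 × cos(75°) = 722 km.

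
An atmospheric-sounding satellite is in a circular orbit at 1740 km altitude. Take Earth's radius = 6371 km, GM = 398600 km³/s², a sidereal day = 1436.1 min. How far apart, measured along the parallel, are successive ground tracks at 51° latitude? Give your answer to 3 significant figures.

Semi-major axis a = 6371 + 1740 = 8111 km. Period T = 2π√(a³/μ) = 2π√(8111³/398600) = 7269.8 s = 121.16 min.
Node shift per orbit = (7269.8/86166) × 360° = 30.37°.
Equatorial spacing = 30.37 × 111.2 km/° = 3377 km.
At 51° latitude, spacing = 3377 × cos(51°) = 2125 km.

2130 km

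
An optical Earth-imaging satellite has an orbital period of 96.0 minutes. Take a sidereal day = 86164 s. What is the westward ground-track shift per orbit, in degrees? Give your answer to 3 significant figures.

T = 96.0 min = 5760.0 s.
During one orbit Earth rotates (5760.0 / 86164) × 360° = 24.07°.

24.1°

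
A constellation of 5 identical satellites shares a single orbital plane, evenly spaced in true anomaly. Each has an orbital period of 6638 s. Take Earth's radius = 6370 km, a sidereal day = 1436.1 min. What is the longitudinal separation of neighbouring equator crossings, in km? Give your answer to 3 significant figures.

Single-satellite node shift = (6638.0/86166) × 360° = 27.73°.
With 5 satellites evenly phased, successive equator crossings are 27.73/5 = 5.547° apart.
That is 5.547 × 111.2 = 617 km at the equator.

617 km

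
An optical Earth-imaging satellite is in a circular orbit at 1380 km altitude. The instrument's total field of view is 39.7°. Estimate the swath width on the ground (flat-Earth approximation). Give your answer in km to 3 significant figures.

Half-angle = 39.7°/2 = 19.85°.
Swath width ≈ 2h·tan(θ/2) = 2 × 1380 × tan(19.85°) = 996.4 km.

996 km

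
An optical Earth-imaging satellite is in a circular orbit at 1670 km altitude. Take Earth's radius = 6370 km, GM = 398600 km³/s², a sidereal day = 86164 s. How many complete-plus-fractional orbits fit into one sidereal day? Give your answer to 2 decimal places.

Semi-major axis a = 6370 + 1670 = 8040 km. Period T = 2π√(a³/μ) = 2π√(8040³/398600) = 7174.6 s = 119.58 min.
Orbits per sidereal day = 86164 / 7174.6 = 12.010.

12.01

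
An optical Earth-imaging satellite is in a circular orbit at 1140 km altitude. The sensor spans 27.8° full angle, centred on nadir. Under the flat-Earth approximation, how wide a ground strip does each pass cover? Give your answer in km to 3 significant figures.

564 km

Half-angle = 27.8°/2 = 13.9°.
Swath width ≈ 2h·tan(θ/2) = 2 × 1140 × tan(13.9°) = 564.2 km.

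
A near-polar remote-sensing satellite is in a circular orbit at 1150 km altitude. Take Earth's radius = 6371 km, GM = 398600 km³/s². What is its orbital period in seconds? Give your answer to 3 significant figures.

Semi-major axis a = 6371 + 1150 = 7521 km. Period T = 2π√(a³/μ) = 2π√(7521³/398600) = 6491.2 s = 108.19 min.

6490 seconds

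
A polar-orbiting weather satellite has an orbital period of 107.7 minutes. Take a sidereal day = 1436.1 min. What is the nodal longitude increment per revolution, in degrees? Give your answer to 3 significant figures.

27.0°

T = 107.7 min = 6462.0 s.
During one orbit Earth rotates (6462.0 / 86166) × 360° = 27.00°.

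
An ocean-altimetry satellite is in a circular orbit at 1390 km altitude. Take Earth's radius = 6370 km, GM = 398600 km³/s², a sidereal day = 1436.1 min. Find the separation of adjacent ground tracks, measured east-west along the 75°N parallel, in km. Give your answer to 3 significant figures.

Semi-major axis a = 6370 + 1390 = 7760 km. Period T = 2π√(a³/μ) = 2π√(7760³/398600) = 6803.1 s = 113.38 min.
Node shift per orbit = (6803.1/86166) × 360° = 28.42°.
Equatorial spacing = 28.42 × 111.2 km/° = 3160 km.
At 75° latitude, spacing = 3160 × cos(75°) = 818 km.

818 km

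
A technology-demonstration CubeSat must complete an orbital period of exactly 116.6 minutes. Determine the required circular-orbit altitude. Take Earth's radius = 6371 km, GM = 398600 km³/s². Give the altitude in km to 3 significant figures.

1540 km

T = 116.6 min = 6996.0 s.
From T = 2π√(a³/μ): a = (μ T²/4π²)^(1/3) = (398600 × 6996.0² / 4π²)^(1/3) = 7906 km.
Altitude h = a − R = 7906 − 6371 = 1535 km.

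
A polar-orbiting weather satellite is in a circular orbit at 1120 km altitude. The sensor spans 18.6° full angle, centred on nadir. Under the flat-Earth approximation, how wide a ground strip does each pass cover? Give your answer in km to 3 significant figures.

367 km

Half-angle = 18.6°/2 = 9.3°.
Swath width ≈ 2h·tan(θ/2) = 2 × 1120 × tan(9.3°) = 366.8 km.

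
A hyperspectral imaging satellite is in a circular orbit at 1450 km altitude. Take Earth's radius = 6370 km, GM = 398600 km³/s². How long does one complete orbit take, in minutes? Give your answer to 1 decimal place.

114.7 min

Semi-major axis a = 6370 + 1450 = 7820 km. Period T = 2π√(a³/μ) = 2π√(7820³/398600) = 6882.1 s = 114.70 min.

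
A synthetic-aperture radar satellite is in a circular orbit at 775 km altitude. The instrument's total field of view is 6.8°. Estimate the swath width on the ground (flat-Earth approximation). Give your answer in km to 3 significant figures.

92.1 km

Half-angle = 6.8°/2 = 3.4°.
Swath width ≈ 2h·tan(θ/2) = 2 × 775 × tan(3.4°) = 92.1 km.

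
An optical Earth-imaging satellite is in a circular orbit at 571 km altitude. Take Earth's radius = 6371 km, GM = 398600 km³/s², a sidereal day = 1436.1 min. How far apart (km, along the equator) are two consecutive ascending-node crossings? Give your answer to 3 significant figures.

2670 km

Semi-major axis a = 6371 + 571 = 6942 km. Period T = 2π√(a³/μ) = 2π√(6942³/398600) = 5756.2 s = 95.94 min.
During one orbit Earth rotates (5756.2 / 86166) × 360° = 24.05°.
At the equator that is 24.05° × (2π·6371/360) km/° = 24.05 × 111.2 = 2674 km.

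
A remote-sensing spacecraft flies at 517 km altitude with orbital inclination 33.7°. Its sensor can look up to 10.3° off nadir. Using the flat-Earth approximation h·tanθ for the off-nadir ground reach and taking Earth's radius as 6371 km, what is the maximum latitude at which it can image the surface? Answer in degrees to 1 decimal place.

34.5°

For a prograde orbit the ground track reaches latitude ±i = ±33.7°.
Sensor half-swath on the ground ≈ 517·tan(10.3°) = 94 km = 0.84° of latitude.
Maximum observable latitude ≈ 33.7 + 0.84 = 34.5°.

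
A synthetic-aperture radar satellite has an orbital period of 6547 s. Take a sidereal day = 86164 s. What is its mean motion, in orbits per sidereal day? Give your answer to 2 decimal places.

13.16

Orbits per sidereal day = 86164 / 6547.0 = 13.161.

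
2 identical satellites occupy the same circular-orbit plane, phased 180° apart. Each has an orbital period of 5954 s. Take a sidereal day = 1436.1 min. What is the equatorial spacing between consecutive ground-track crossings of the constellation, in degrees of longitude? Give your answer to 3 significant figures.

12.4°

Single-satellite node shift = (5954.0/86166) × 360° = 24.88°.
With 2 satellites evenly phased, successive equator crossings are 24.88/2 = 12.438° apart.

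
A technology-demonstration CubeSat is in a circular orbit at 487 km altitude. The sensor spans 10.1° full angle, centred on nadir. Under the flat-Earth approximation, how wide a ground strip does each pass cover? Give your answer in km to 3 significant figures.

86.1 km

Half-angle = 10.1°/2 = 5.05°.
Swath width ≈ 2h·tan(θ/2) = 2 × 487 × tan(5.05°) = 86.1 km.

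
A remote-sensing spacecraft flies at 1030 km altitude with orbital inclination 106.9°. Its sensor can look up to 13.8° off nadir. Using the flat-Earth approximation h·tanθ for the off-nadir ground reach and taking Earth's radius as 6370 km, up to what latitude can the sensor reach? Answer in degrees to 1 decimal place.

Retrograde orbit: the ground track reaches ±(180° − i) = ±(180 − 106.9) = ±73.1°.
Sensor half-swath on the ground ≈ 1030·tan(13.8°) = 253 km = 2.28° of latitude.
Maximum observable latitude ≈ 73.1 + 2.28 = 75.4°.

75.4°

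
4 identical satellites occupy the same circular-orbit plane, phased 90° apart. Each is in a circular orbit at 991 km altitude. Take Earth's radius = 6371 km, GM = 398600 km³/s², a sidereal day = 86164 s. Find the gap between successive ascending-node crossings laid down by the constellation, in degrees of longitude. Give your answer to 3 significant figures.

6.57°

Semi-major axis a = 6371 + 991 = 7362 km. Period T = 2π√(a³/μ) = 2π√(7362³/398600) = 6286.4 s = 104.77 min.
Single-satellite node shift = (6286.4/86164) × 360° = 26.27°.
With 4 satellites evenly phased, successive equator crossings are 26.27/4 = 6.566° apart.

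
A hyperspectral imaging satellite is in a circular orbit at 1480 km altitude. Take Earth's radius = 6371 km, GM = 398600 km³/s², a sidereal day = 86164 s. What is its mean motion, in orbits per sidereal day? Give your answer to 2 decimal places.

12.45

Semi-major axis a = 6371 + 1480 = 7851 km. Period T = 2π√(a³/μ) = 2π√(7851³/398600) = 6923.1 s = 115.38 min.
Orbits per sidereal day = 86164 / 6923.1 = 12.446.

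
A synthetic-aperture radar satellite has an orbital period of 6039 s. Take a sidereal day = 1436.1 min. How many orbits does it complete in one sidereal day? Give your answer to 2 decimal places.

14.27

Orbits per sidereal day = 86166 / 6039.0 = 14.268.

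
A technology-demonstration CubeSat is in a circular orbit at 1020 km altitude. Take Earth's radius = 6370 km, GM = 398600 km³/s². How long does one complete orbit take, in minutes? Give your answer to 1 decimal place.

105.4 min

Semi-major axis a = 6370 + 1020 = 7390 km. Period T = 2π√(a³/μ) = 2π√(7390³/398600) = 6322.3 s = 105.37 min.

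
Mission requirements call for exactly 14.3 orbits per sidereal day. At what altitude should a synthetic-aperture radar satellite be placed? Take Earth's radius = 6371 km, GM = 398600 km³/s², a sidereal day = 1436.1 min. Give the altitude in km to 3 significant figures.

Required period T = 86166 / 14.3 = 6025.6 s.
From T = 2π√(a³/μ): a = (μ T²/4π²)^(1/3) = (398600 × 6025.6² / 4π²)^(1/3) = 7157 km.
Altitude h = a − R = 7157 − 6371 = 786 km.

786 km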